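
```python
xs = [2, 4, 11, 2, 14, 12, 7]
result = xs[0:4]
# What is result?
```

xs has length 7. The slice xs[0:4] selects indices [0, 1, 2, 3] (0->2, 1->4, 2->11, 3->2), giving [2, 4, 11, 2].

[2, 4, 11, 2]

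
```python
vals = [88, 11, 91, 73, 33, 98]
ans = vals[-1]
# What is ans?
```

vals has length 6. Negative index -1 maps to positive index 6 + (-1) = 5. vals[5] = 98.

98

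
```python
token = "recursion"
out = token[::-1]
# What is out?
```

token has length 9. The slice token[::-1] selects indices [8, 7, 6, 5, 4, 3, 2, 1, 0] (8->'n', 7->'o', 6->'i', 5->'s', 4->'r', 3->'u', 2->'c', 1->'e', 0->'r'), giving 'noisrucer'.

'noisrucer'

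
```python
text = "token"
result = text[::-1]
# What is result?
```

text has length 5. The slice text[::-1] selects indices [4, 3, 2, 1, 0] (4->'n', 3->'e', 2->'k', 1->'o', 0->'t'), giving 'nekot'.

'nekot'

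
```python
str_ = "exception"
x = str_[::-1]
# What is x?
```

str_ has length 9. The slice str_[::-1] selects indices [8, 7, 6, 5, 4, 3, 2, 1, 0] (8->'n', 7->'o', 6->'i', 5->'t', 4->'p', 3->'e', 2->'c', 1->'x', 0->'e'), giving 'noitpecxe'.

'noitpecxe'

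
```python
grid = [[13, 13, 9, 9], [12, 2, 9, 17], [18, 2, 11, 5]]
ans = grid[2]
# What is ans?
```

grid has 3 rows. Row 2 is [18, 2, 11, 5].

[18, 2, 11, 5]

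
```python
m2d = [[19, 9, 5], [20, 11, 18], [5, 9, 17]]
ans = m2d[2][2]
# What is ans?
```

m2d[2] = [5, 9, 17]. Taking column 2 of that row yields 17.

17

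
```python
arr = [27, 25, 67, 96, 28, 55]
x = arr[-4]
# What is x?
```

arr has length 6. Negative index -4 maps to positive index 6 + (-4) = 2. arr[2] = 67.

67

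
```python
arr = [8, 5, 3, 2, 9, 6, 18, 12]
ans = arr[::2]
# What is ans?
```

arr has length 8. The slice arr[::2] selects indices [0, 2, 4, 6] (0->8, 2->3, 4->9, 6->18), giving [8, 3, 9, 18].

[8, 3, 9, 18]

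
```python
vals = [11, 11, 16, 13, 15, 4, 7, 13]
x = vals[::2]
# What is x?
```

vals has length 8. The slice vals[::2] selects indices [0, 2, 4, 6] (0->11, 2->16, 4->15, 6->7), giving [11, 16, 15, 7].

[11, 16, 15, 7]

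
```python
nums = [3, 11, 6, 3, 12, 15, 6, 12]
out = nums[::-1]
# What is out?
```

nums has length 8. The slice nums[::-1] selects indices [7, 6, 5, 4, 3, 2, 1, 0] (7->12, 6->6, 5->15, 4->12, 3->3, 2->6, 1->11, 0->3), giving [12, 6, 15, 12, 3, 6, 11, 3].

[12, 6, 15, 12, 3, 6, 11, 3]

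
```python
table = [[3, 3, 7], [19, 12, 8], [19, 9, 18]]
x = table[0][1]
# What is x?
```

table[0] = [3, 3, 7]. Taking column 1 of that row yields 3.

3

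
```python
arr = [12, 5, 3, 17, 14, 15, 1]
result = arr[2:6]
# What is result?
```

arr has length 7. The slice arr[2:6] selects indices [2, 3, 4, 5] (2->3, 3->17, 4->14, 5->15), giving [3, 17, 14, 15].

[3, 17, 14, 15]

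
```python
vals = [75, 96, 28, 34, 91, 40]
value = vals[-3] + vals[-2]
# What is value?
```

vals has length 6. Negative index -3 maps to positive index 6 + (-3) = 3. vals[3] = 34.
vals has length 6. Negative index -2 maps to positive index 6 + (-2) = 4. vals[4] = 91.
Sum: 34 + 91 = 125.

125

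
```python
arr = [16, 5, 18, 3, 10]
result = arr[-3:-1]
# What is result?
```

arr has length 5. The slice arr[-3:-1] selects indices [2, 3] (2->18, 3->3), giving [18, 3].

[18, 3]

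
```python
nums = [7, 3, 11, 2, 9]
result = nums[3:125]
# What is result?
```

nums has length 5. The slice nums[3:125] selects indices [3, 4] (3->2, 4->9), giving [2, 9].

[2, 9]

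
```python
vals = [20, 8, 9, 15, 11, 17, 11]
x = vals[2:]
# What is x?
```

vals has length 7. The slice vals[2:] selects indices [2, 3, 4, 5, 6] (2->9, 3->15, 4->11, 5->17, 6->11), giving [9, 15, 11, 17, 11].

[9, 15, 11, 17, 11]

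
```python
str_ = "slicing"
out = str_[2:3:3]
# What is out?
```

str_ has length 7. The slice str_[2:3:3] selects indices [2] (2->'i'), giving 'i'.

'i'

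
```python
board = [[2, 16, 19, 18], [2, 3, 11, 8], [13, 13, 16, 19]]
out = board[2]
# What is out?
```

board has 3 rows. Row 2 is [13, 13, 16, 19].

[13, 13, 16, 19]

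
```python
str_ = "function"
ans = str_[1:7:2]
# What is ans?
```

str_ has length 8. The slice str_[1:7:2] selects indices [1, 3, 5] (1->'u', 3->'c', 5->'i'), giving 'uci'.

'uci'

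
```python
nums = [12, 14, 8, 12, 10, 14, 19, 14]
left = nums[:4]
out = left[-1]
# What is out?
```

nums has length 8. The slice nums[:4] selects indices [0, 1, 2, 3] (0->12, 1->14, 2->8, 3->12), giving [12, 14, 8, 12]. So left = [12, 14, 8, 12]. Then left[-1] = 12.

12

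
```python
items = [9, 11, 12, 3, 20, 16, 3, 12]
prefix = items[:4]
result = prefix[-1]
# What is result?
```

items has length 8. The slice items[:4] selects indices [0, 1, 2, 3] (0->9, 1->11, 2->12, 3->3), giving [9, 11, 12, 3]. So prefix = [9, 11, 12, 3]. Then prefix[-1] = 3.

3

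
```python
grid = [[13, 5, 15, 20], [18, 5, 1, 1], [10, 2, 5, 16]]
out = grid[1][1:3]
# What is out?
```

grid[1] = [18, 5, 1, 1]. grid[1] has length 4. The slice grid[1][1:3] selects indices [1, 2] (1->5, 2->1), giving [5, 1].

[5, 1]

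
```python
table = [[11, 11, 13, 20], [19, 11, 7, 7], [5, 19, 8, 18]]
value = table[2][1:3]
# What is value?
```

table[2] = [5, 19, 8, 18]. table[2] has length 4. The slice table[2][1:3] selects indices [1, 2] (1->19, 2->8), giving [19, 8].

[19, 8]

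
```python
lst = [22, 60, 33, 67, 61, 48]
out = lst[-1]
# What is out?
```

lst has length 6. Negative index -1 maps to positive index 6 + (-1) = 5. lst[5] = 48.

48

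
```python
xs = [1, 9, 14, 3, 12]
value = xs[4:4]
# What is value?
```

xs has length 5. The slice xs[4:4] resolves to an empty index range, so the result is [].

[]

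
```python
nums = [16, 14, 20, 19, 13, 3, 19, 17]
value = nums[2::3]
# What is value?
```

nums has length 8. The slice nums[2::3] selects indices [2, 5] (2->20, 5->3), giving [20, 3].

[20, 3]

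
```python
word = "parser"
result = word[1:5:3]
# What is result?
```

word has length 6. The slice word[1:5:3] selects indices [1, 4] (1->'a', 4->'e'), giving 'ae'.

'ae'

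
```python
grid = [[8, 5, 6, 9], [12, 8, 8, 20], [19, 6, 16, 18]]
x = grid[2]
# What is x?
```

grid has 3 rows. Row 2 is [19, 6, 16, 18].

[19, 6, 16, 18]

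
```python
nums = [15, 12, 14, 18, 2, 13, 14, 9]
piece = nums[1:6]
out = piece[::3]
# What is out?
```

nums has length 8. The slice nums[1:6] selects indices [1, 2, 3, 4, 5] (1->12, 2->14, 3->18, 4->2, 5->13), giving [12, 14, 18, 2, 13]. So piece = [12, 14, 18, 2, 13]. piece has length 5. The slice piece[::3] selects indices [0, 3] (0->12, 3->2), giving [12, 2].

[12, 2]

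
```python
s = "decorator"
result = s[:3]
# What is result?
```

s has length 9. The slice s[:3] selects indices [0, 1, 2] (0->'d', 1->'e', 2->'c'), giving 'dec'.

'dec'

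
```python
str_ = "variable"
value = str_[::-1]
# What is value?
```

str_ has length 8. The slice str_[::-1] selects indices [7, 6, 5, 4, 3, 2, 1, 0] (7->'e', 6->'l', 5->'b', 4->'a', 3->'i', 2->'r', 1->'a', 0->'v'), giving 'elbairav'.

'elbairav'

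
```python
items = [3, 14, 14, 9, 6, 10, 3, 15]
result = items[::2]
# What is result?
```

items has length 8. The slice items[::2] selects indices [0, 2, 4, 6] (0->3, 2->14, 4->6, 6->3), giving [3, 14, 6, 3].

[3, 14, 6, 3]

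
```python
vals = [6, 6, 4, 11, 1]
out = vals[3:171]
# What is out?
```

vals has length 5. The slice vals[3:171] selects indices [3, 4] (3->11, 4->1), giving [11, 1].

[11, 1]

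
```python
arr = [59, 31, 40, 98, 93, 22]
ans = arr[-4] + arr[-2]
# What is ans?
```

arr has length 6. Negative index -4 maps to positive index 6 + (-4) = 2. arr[2] = 40.
arr has length 6. Negative index -2 maps to positive index 6 + (-2) = 4. arr[4] = 93.
Sum: 40 + 93 = 133.

133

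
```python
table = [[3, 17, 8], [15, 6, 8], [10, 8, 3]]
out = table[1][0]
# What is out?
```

table[1] = [15, 6, 8]. Taking column 0 of that row yields 15.

15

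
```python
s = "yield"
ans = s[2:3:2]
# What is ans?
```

s has length 5. The slice s[2:3:2] selects indices [2] (2->'e'), giving 'e'.

'e'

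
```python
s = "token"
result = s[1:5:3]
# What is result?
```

s has length 5. The slice s[1:5:3] selects indices [1, 4] (1->'o', 4->'n'), giving 'on'.

'on'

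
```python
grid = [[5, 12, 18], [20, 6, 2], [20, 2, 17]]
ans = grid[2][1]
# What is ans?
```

grid[2] = [20, 2, 17]. Taking column 1 of that row yields 2.

2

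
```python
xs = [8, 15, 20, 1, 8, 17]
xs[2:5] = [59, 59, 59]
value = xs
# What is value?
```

xs starts as [8, 15, 20, 1, 8, 17] (length 6). The slice xs[2:5] covers indices [2, 3, 4] with values [20, 1, 8]. Replacing that slice with [59, 59, 59] (same length) produces [8, 15, 59, 59, 59, 17].

[8, 15, 59, 59, 59, 17]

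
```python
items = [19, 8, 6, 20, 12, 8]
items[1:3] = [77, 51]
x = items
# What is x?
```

items starts as [19, 8, 6, 20, 12, 8] (length 6). The slice items[1:3] covers indices [1, 2] with values [8, 6]. Replacing that slice with [77, 51] (same length) produces [19, 77, 51, 20, 12, 8].

[19, 77, 51, 20, 12, 8]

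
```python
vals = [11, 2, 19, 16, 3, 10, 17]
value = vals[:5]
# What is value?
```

vals has length 7. The slice vals[:5] selects indices [0, 1, 2, 3, 4] (0->11, 1->2, 2->19, 3->16, 4->3), giving [11, 2, 19, 16, 3].

[11, 2, 19, 16, 3]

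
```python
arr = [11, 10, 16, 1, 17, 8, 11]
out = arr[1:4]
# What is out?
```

arr has length 7. The slice arr[1:4] selects indices [1, 2, 3] (1->10, 2->16, 3->1), giving [10, 16, 1].

[10, 16, 1]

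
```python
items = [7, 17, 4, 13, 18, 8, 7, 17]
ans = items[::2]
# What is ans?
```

items has length 8. The slice items[::2] selects indices [0, 2, 4, 6] (0->7, 2->4, 4->18, 6->7), giving [7, 4, 18, 7].

[7, 4, 18, 7]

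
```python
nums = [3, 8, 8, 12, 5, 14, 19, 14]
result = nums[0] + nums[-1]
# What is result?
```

nums has length 8. nums[0] = 3.
nums has length 8. Negative index -1 maps to positive index 8 + (-1) = 7. nums[7] = 14.
Sum: 3 + 14 = 17.

17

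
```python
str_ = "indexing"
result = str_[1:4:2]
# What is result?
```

str_ has length 8. The slice str_[1:4:2] selects indices [1, 3] (1->'n', 3->'e'), giving 'ne'.

'ne'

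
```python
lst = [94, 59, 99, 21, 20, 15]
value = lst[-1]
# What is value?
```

lst has length 6. Negative index -1 maps to positive index 6 + (-1) = 5. lst[5] = 15.

15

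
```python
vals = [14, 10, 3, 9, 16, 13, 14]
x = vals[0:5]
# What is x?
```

vals has length 7. The slice vals[0:5] selects indices [0, 1, 2, 3, 4] (0->14, 1->10, 2->3, 3->9, 4->16), giving [14, 10, 3, 9, 16].

[14, 10, 3, 9, 16]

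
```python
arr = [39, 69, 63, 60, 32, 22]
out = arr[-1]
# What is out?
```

arr has length 6. Negative index -1 maps to positive index 6 + (-1) = 5. arr[5] = 22.

22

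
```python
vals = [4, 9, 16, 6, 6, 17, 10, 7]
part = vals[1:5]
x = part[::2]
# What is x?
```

vals has length 8. The slice vals[1:5] selects indices [1, 2, 3, 4] (1->9, 2->16, 3->6, 4->6), giving [9, 16, 6, 6]. So part = [9, 16, 6, 6]. part has length 4. The slice part[::2] selects indices [0, 2] (0->9, 2->6), giving [9, 6].

[9, 6]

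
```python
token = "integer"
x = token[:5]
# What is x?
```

token has length 7. The slice token[:5] selects indices [0, 1, 2, 3, 4] (0->'i', 1->'n', 2->'t', 3->'e', 4->'g'), giving 'integ'.

'integ'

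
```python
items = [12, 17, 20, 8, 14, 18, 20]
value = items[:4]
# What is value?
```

items has length 7. The slice items[:4] selects indices [0, 1, 2, 3] (0->12, 1->17, 2->20, 3->8), giving [12, 17, 20, 8].

[12, 17, 20, 8]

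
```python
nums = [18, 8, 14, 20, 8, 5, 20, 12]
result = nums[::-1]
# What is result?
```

nums has length 8. The slice nums[::-1] selects indices [7, 6, 5, 4, 3, 2, 1, 0] (7->12, 6->20, 5->5, 4->8, 3->20, 2->14, 1->8, 0->18), giving [12, 20, 5, 8, 20, 14, 8, 18].

[12, 20, 5, 8, 20, 14, 8, 18]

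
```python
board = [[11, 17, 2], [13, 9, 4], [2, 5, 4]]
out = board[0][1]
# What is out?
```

board[0] = [11, 17, 2]. Taking column 1 of that row yields 17.

17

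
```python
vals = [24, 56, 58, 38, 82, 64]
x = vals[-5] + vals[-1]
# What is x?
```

vals has length 6. Negative index -5 maps to positive index 6 + (-5) = 1. vals[1] = 56.
vals has length 6. Negative index -1 maps to positive index 6 + (-1) = 5. vals[5] = 64.
Sum: 56 + 64 = 120.

120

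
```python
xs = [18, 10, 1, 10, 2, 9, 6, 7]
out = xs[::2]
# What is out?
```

xs has length 8. The slice xs[::2] selects indices [0, 2, 4, 6] (0->18, 2->1, 4->2, 6->6), giving [18, 1, 2, 6].

[18, 1, 2, 6]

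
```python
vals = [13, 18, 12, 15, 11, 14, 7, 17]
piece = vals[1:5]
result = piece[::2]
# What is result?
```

vals has length 8. The slice vals[1:5] selects indices [1, 2, 3, 4] (1->18, 2->12, 3->15, 4->11), giving [18, 12, 15, 11]. So piece = [18, 12, 15, 11]. piece has length 4. The slice piece[::2] selects indices [0, 2] (0->18, 2->15), giving [18, 15].

[18, 15]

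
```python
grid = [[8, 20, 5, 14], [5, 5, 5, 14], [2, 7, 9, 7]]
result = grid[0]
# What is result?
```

grid has 3 rows. Row 0 is [8, 20, 5, 14].

[8, 20, 5, 14]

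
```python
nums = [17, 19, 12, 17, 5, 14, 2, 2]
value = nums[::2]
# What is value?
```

nums has length 8. The slice nums[::2] selects indices [0, 2, 4, 6] (0->17, 2->12, 4->5, 6->2), giving [17, 12, 5, 2].

[17, 12, 5, 2]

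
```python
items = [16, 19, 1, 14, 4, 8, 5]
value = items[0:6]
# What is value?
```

items has length 7. The slice items[0:6] selects indices [0, 1, 2, 3, 4, 5] (0->16, 1->19, 2->1, 3->14, 4->4, 5->8), giving [16, 19, 1, 14, 4, 8].

[16, 19, 1, 14, 4, 8]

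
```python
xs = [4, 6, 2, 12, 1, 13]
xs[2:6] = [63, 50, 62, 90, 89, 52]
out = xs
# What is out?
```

xs starts as [4, 6, 2, 12, 1, 13] (length 6). The slice xs[2:6] covers indices [2, 3, 4, 5] with values [2, 12, 1, 13]. Replacing that slice with [63, 50, 62, 90, 89, 52] (different length) produces [4, 6, 63, 50, 62, 90, 89, 52].

[4, 6, 63, 50, 62, 90, 89, 52]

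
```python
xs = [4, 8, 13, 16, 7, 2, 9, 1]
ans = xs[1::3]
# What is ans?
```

xs has length 8. The slice xs[1::3] selects indices [1, 4, 7] (1->8, 4->7, 7->1), giving [8, 7, 1].

[8, 7, 1]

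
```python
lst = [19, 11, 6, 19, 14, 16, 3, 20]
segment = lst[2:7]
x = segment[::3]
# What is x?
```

lst has length 8. The slice lst[2:7] selects indices [2, 3, 4, 5, 6] (2->6, 3->19, 4->14, 5->16, 6->3), giving [6, 19, 14, 16, 3]. So segment = [6, 19, 14, 16, 3]. segment has length 5. The slice segment[::3] selects indices [0, 3] (0->6, 3->16), giving [6, 16].

[6, 16]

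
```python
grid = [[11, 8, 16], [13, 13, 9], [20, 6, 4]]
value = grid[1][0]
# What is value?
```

grid[1] = [13, 13, 9]. Taking column 0 of that row yields 13.

13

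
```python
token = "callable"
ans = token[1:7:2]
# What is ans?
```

token has length 8. The slice token[1:7:2] selects indices [1, 3, 5] (1->'a', 3->'l', 5->'b'), giving 'alb'.

'alb'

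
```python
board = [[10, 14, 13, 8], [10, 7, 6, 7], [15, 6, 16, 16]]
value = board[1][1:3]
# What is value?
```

board[1] = [10, 7, 6, 7]. board[1] has length 4. The slice board[1][1:3] selects indices [1, 2] (1->7, 2->6), giving [7, 6].

[7, 6]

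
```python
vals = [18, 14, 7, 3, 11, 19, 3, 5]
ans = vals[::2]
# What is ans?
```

vals has length 8. The slice vals[::2] selects indices [0, 2, 4, 6] (0->18, 2->7, 4->11, 6->3), giving [18, 7, 11, 3].

[18, 7, 11, 3]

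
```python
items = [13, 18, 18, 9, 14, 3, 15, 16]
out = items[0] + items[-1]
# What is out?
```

items has length 8. items[0] = 13.
items has length 8. Negative index -1 maps to positive index 8 + (-1) = 7. items[7] = 16.
Sum: 13 + 16 = 29.

29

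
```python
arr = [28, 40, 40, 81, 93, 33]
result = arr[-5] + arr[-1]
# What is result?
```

arr has length 6. Negative index -5 maps to positive index 6 + (-5) = 1. arr[1] = 40.
arr has length 6. Negative index -1 maps to positive index 6 + (-1) = 5. arr[5] = 33.
Sum: 40 + 33 = 73.

73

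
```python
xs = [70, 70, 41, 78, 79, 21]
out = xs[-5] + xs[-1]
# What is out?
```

xs has length 6. Negative index -5 maps to positive index 6 + (-5) = 1. xs[1] = 70.
xs has length 6. Negative index -1 maps to positive index 6 + (-1) = 5. xs[5] = 21.
Sum: 70 + 21 = 91.

91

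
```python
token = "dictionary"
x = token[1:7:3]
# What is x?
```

token has length 10. The slice token[1:7:3] selects indices [1, 4] (1->'i', 4->'i'), giving 'ii'.

'ii'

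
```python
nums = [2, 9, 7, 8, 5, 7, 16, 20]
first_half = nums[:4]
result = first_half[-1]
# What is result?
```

nums has length 8. The slice nums[:4] selects indices [0, 1, 2, 3] (0->2, 1->9, 2->7, 3->8), giving [2, 9, 7, 8]. So first_half = [2, 9, 7, 8]. Then first_half[-1] = 8.

8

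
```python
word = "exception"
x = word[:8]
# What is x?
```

word has length 9. The slice word[:8] selects indices [0, 1, 2, 3, 4, 5, 6, 7] (0->'e', 1->'x', 2->'c', 3->'e', 4->'p', 5->'t', 6->'i', 7->'o'), giving 'exceptio'.

'exceptio'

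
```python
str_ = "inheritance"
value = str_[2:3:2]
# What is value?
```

str_ has length 11. The slice str_[2:3:2] selects indices [2] (2->'h'), giving 'h'.

'h'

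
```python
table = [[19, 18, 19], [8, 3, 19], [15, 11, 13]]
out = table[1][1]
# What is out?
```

table[1] = [8, 3, 19]. Taking column 1 of that row yields 3.

3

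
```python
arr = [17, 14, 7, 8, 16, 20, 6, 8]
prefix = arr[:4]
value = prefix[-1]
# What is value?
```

arr has length 8. The slice arr[:4] selects indices [0, 1, 2, 3] (0->17, 1->14, 2->7, 3->8), giving [17, 14, 7, 8]. So prefix = [17, 14, 7, 8]. Then prefix[-1] = 8.

8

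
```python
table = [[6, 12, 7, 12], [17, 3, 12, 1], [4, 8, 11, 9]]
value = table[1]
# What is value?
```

table has 3 rows. Row 1 is [17, 3, 12, 1].

[17, 3, 12, 1]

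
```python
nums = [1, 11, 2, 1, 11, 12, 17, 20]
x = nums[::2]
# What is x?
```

nums has length 8. The slice nums[::2] selects indices [0, 2, 4, 6] (0->1, 2->2, 4->11, 6->17), giving [1, 2, 11, 17].

[1, 2, 11, 17]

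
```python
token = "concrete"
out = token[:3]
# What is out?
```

token has length 8. The slice token[:3] selects indices [0, 1, 2] (0->'c', 1->'o', 2->'n'), giving 'con'.

'con'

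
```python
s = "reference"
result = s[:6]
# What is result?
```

s has length 9. The slice s[:6] selects indices [0, 1, 2, 3, 4, 5] (0->'r', 1->'e', 2->'f', 3->'e', 4->'r', 5->'e'), giving 'refere'.

'refere'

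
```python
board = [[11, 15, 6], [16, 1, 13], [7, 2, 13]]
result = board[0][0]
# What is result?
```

board[0] = [11, 15, 6]. Taking column 0 of that row yields 11.

11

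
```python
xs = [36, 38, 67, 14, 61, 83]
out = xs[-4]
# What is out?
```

xs has length 6. Negative index -4 maps to positive index 6 + (-4) = 2. xs[2] = 67.

67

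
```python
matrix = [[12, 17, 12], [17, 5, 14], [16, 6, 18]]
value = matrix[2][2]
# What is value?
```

matrix[2] = [16, 6, 18]. Taking column 2 of that row yields 18.

18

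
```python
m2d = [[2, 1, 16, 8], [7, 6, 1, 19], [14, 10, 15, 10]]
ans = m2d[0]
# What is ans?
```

m2d has 3 rows. Row 0 is [2, 1, 16, 8].

[2, 1, 16, 8]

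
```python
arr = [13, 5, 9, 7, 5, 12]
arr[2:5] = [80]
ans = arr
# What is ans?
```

arr starts as [13, 5, 9, 7, 5, 12] (length 6). The slice arr[2:5] covers indices [2, 3, 4] with values [9, 7, 5]. Replacing that slice with [80] (different length) produces [13, 5, 80, 12].

[13, 5, 80, 12]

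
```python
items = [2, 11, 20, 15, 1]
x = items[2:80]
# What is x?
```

items has length 5. The slice items[2:80] selects indices [2, 3, 4] (2->20, 3->15, 4->1), giving [20, 15, 1].

[20, 15, 1]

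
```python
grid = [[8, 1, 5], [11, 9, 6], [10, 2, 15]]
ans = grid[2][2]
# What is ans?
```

grid[2] = [10, 2, 15]. Taking column 2 of that row yields 15.

15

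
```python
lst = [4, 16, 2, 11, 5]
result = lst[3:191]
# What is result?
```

lst has length 5. The slice lst[3:191] selects indices [3, 4] (3->11, 4->5), giving [11, 5].

[11, 5]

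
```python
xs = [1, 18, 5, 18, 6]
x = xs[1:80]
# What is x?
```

xs has length 5. The slice xs[1:80] selects indices [1, 2, 3, 4] (1->18, 2->5, 3->18, 4->6), giving [18, 5, 18, 6].

[18, 5, 18, 6]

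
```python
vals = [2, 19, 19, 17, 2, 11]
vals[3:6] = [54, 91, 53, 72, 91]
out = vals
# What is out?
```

vals starts as [2, 19, 19, 17, 2, 11] (length 6). The slice vals[3:6] covers indices [3, 4, 5] with values [17, 2, 11]. Replacing that slice with [54, 91, 53, 72, 91] (different length) produces [2, 19, 19, 54, 91, 53, 72, 91].

[2, 19, 19, 54, 91, 53, 72, 91]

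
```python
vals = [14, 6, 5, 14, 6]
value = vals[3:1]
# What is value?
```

vals has length 5. The slice vals[3:1] resolves to an empty index range, so the result is [].

[]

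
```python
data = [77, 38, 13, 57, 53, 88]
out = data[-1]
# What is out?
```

data has length 6. Negative index -1 maps to positive index 6 + (-1) = 5. data[5] = 88.

88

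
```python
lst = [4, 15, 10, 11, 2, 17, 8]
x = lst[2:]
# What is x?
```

lst has length 7. The slice lst[2:] selects indices [2, 3, 4, 5, 6] (2->10, 3->11, 4->2, 5->17, 6->8), giving [10, 11, 2, 17, 8].

[10, 11, 2, 17, 8]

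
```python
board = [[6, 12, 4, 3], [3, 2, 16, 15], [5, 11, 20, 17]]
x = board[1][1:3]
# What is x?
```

board[1] = [3, 2, 16, 15]. board[1] has length 4. The slice board[1][1:3] selects indices [1, 2] (1->2, 2->16), giving [2, 16].

[2, 16]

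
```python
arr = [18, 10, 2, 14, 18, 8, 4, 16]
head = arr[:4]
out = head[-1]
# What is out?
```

arr has length 8. The slice arr[:4] selects indices [0, 1, 2, 3] (0->18, 1->10, 2->2, 3->14), giving [18, 10, 2, 14]. So head = [18, 10, 2, 14]. Then head[-1] = 14.

14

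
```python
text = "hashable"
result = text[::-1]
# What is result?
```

text has length 8. The slice text[::-1] selects indices [7, 6, 5, 4, 3, 2, 1, 0] (7->'e', 6->'l', 5->'b', 4->'a', 3->'h', 2->'s', 1->'a', 0->'h'), giving 'elbahsah'.

'elbahsah'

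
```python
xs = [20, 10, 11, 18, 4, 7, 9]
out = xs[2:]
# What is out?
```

xs has length 7. The slice xs[2:] selects indices [2, 3, 4, 5, 6] (2->11, 3->18, 4->4, 5->7, 6->9), giving [11, 18, 4, 7, 9].

[11, 18, 4, 7, 9]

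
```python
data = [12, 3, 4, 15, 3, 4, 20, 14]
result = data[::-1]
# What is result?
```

data has length 8. The slice data[::-1] selects indices [7, 6, 5, 4, 3, 2, 1, 0] (7->14, 6->20, 5->4, 4->3, 3->15, 2->4, 1->3, 0->12), giving [14, 20, 4, 3, 15, 4, 3, 12].

[14, 20, 4, 3, 15, 4, 3, 12]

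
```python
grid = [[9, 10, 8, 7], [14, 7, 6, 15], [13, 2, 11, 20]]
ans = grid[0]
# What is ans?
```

grid has 3 rows. Row 0 is [9, 10, 8, 7].

[9, 10, 8, 7]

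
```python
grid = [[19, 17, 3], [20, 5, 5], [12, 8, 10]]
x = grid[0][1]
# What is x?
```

grid[0] = [19, 17, 3]. Taking column 1 of that row yields 17.

17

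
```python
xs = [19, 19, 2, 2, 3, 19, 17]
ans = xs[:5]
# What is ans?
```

xs has length 7. The slice xs[:5] selects indices [0, 1, 2, 3, 4] (0->19, 1->19, 2->2, 3->2, 4->3), giving [19, 19, 2, 2, 3].

[19, 19, 2, 2, 3]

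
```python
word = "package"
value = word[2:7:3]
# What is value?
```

word has length 7. The slice word[2:7:3] selects indices [2, 5] (2->'c', 5->'g'), giving 'cg'.

'cg'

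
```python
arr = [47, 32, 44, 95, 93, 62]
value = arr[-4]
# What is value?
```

arr has length 6. Negative index -4 maps to positive index 6 + (-4) = 2. arr[2] = 44.

44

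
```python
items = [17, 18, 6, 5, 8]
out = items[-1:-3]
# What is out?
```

items has length 5. The slice items[-1:-3] resolves to an empty index range, so the result is [].

[]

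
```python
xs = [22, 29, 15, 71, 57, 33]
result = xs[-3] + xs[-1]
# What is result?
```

xs has length 6. Negative index -3 maps to positive index 6 + (-3) = 3. xs[3] = 71.
xs has length 6. Negative index -1 maps to positive index 6 + (-1) = 5. xs[5] = 33.
Sum: 71 + 33 = 104.

104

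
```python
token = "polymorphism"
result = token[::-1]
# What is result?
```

token has length 12. The slice token[::-1] selects indices [11, 10, 9, 8, 7, 6, 5, 4, 3, 2, 1, 0] (11->'m', 10->'s', 9->'i', 8->'h', 7->'p', 6->'r', 5->'o', 4->'m', 3->'y', 2->'l', 1->'o', 0->'p'), giving 'msihpromylop'.

'msihpromylop'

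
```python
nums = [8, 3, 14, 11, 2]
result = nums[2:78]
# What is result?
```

nums has length 5. The slice nums[2:78] selects indices [2, 3, 4] (2->14, 3->11, 4->2), giving [14, 11, 2].

[14, 11, 2]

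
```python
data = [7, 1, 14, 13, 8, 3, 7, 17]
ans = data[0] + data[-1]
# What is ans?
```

data has length 8. data[0] = 7.
data has length 8. Negative index -1 maps to positive index 8 + (-1) = 7. data[7] = 17.
Sum: 7 + 17 = 24.

24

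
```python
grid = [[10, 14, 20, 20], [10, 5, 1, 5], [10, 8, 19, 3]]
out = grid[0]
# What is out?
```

grid has 3 rows. Row 0 is [10, 14, 20, 20].

[10, 14, 20, 20]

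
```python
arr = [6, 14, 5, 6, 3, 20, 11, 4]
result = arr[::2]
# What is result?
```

arr has length 8. The slice arr[::2] selects indices [0, 2, 4, 6] (0->6, 2->5, 4->3, 6->11), giving [6, 5, 3, 11].

[6, 5, 3, 11]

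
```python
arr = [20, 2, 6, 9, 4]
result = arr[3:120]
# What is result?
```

arr has length 5. The slice arr[3:120] selects indices [3, 4] (3->9, 4->4), giving [9, 4].

[9, 4]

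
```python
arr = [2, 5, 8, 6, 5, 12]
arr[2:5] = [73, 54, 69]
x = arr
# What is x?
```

arr starts as [2, 5, 8, 6, 5, 12] (length 6). The slice arr[2:5] covers indices [2, 3, 4] with values [8, 6, 5]. Replacing that slice with [73, 54, 69] (same length) produces [2, 5, 73, 54, 69, 12].

[2, 5, 73, 54, 69, 12]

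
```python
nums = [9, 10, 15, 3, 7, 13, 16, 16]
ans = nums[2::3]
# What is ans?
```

nums has length 8. The slice nums[2::3] selects indices [2, 5] (2->15, 5->13), giving [15, 13].

[15, 13]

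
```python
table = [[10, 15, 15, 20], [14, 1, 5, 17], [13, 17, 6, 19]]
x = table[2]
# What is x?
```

table has 3 rows. Row 2 is [13, 17, 6, 19].

[13, 17, 6, 19]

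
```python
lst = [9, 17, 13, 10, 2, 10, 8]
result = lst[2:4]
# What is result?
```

lst has length 7. The slice lst[2:4] selects indices [2, 3] (2->13, 3->10), giving [13, 10].

[13, 10]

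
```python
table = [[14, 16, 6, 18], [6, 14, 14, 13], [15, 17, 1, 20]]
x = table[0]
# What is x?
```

table has 3 rows. Row 0 is [14, 16, 6, 18].

[14, 16, 6, 18]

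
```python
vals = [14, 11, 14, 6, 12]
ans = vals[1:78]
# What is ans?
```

vals has length 5. The slice vals[1:78] selects indices [1, 2, 3, 4] (1->11, 2->14, 3->6, 4->12), giving [11, 14, 6, 12].

[11, 14, 6, 12]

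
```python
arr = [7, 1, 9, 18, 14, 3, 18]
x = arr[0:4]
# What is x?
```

arr has length 7. The slice arr[0:4] selects indices [0, 1, 2, 3] (0->7, 1->1, 2->9, 3->18), giving [7, 1, 9, 18].

[7, 1, 9, 18]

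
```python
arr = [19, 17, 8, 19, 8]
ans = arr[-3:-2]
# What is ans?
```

arr has length 5. The slice arr[-3:-2] selects indices [2] (2->8), giving [8].

[8]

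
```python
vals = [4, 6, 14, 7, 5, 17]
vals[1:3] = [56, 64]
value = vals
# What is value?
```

vals starts as [4, 6, 14, 7, 5, 17] (length 6). The slice vals[1:3] covers indices [1, 2] with values [6, 14]. Replacing that slice with [56, 64] (same length) produces [4, 56, 64, 7, 5, 17].

[4, 56, 64, 7, 5, 17]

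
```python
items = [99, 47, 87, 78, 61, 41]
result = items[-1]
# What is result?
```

items has length 6. Negative index -1 maps to positive index 6 + (-1) = 5. items[5] = 41.

41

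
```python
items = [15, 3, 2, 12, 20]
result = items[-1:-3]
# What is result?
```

items has length 5. The slice items[-1:-3] resolves to an empty index range, so the result is [].

[]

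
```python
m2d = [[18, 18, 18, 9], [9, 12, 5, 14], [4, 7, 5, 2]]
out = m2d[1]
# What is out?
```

m2d has 3 rows. Row 1 is [9, 12, 5, 14].

[9, 12, 5, 14]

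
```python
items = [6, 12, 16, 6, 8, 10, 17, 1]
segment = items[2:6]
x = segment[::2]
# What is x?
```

items has length 8. The slice items[2:6] selects indices [2, 3, 4, 5] (2->16, 3->6, 4->8, 5->10), giving [16, 6, 8, 10]. So segment = [16, 6, 8, 10]. segment has length 4. The slice segment[::2] selects indices [0, 2] (0->16, 2->8), giving [16, 8].

[16, 8]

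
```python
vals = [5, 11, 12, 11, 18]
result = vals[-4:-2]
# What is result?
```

vals has length 5. The slice vals[-4:-2] selects indices [1, 2] (1->11, 2->12), giving [11, 12].

[11, 12]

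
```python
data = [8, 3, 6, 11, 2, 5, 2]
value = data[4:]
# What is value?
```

data has length 7. The slice data[4:] selects indices [4, 5, 6] (4->2, 5->5, 6->2), giving [2, 5, 2].

[2, 5, 2]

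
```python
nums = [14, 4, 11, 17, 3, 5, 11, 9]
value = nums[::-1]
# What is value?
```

nums has length 8. The slice nums[::-1] selects indices [7, 6, 5, 4, 3, 2, 1, 0] (7->9, 6->11, 5->5, 4->3, 3->17, 2->11, 1->4, 0->14), giving [9, 11, 5, 3, 17, 11, 4, 14].

[9, 11, 5, 3, 17, 11, 4, 14]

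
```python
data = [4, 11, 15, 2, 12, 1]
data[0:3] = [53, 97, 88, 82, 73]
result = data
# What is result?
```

data starts as [4, 11, 15, 2, 12, 1] (length 6). The slice data[0:3] covers indices [0, 1, 2] with values [4, 11, 15]. Replacing that slice with [53, 97, 88, 82, 73] (different length) produces [53, 97, 88, 82, 73, 2, 12, 1].

[53, 97, 88, 82, 73, 2, 12, 1]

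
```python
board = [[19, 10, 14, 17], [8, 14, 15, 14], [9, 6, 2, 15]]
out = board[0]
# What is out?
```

board has 3 rows. Row 0 is [19, 10, 14, 17].

[19, 10, 14, 17]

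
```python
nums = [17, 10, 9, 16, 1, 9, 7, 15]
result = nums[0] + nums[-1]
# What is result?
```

nums has length 8. nums[0] = 17.
nums has length 8. Negative index -1 maps to positive index 8 + (-1) = 7. nums[7] = 15.
Sum: 17 + 15 = 32.

32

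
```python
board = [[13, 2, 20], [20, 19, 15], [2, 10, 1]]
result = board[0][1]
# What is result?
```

board[0] = [13, 2, 20]. Taking column 1 of that row yields 2.

2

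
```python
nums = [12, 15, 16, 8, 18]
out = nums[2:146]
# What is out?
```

nums has length 5. The slice nums[2:146] selects indices [2, 3, 4] (2->16, 3->8, 4->18), giving [16, 8, 18].

[16, 8, 18]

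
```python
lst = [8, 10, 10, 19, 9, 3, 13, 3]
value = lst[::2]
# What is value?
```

lst has length 8. The slice lst[::2] selects indices [0, 2, 4, 6] (0->8, 2->10, 4->9, 6->13), giving [8, 10, 9, 13].

[8, 10, 9, 13]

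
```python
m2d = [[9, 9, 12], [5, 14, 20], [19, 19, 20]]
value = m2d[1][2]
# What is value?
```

m2d[1] = [5, 14, 20]. Taking column 2 of that row yields 20.

20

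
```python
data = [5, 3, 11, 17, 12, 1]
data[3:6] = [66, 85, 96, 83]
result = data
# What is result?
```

data starts as [5, 3, 11, 17, 12, 1] (length 6). The slice data[3:6] covers indices [3, 4, 5] with values [17, 12, 1]. Replacing that slice with [66, 85, 96, 83] (different length) produces [5, 3, 11, 66, 85, 96, 83].

[5, 3, 11, 66, 85, 96, 83]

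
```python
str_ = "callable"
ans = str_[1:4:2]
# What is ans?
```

str_ has length 8. The slice str_[1:4:2] selects indices [1, 3] (1->'a', 3->'l'), giving 'al'.

'al'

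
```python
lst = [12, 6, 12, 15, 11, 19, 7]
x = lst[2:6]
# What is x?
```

lst has length 7. The slice lst[2:6] selects indices [2, 3, 4, 5] (2->12, 3->15, 4->11, 5->19), giving [12, 15, 11, 19].

[12, 15, 11, 19]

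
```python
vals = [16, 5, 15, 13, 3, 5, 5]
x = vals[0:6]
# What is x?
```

vals has length 7. The slice vals[0:6] selects indices [0, 1, 2, 3, 4, 5] (0->16, 1->5, 2->15, 3->13, 4->3, 5->5), giving [16, 5, 15, 13, 3, 5].

[16, 5, 15, 13, 3, 5]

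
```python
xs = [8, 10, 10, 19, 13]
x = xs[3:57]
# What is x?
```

xs has length 5. The slice xs[3:57] selects indices [3, 4] (3->19, 4->13), giving [19, 13].

[19, 13]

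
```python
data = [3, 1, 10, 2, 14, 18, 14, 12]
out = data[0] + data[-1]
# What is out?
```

data has length 8. data[0] = 3.
data has length 8. Negative index -1 maps to positive index 8 + (-1) = 7. data[7] = 12.
Sum: 3 + 12 = 15.

15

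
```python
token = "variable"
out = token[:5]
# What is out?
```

token has length 8. The slice token[:5] selects indices [0, 1, 2, 3, 4] (0->'v', 1->'a', 2->'r', 3->'i', 4->'a'), giving 'varia'.

'varia'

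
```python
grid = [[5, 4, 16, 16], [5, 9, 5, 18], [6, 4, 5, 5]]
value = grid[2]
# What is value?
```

grid has 3 rows. Row 2 is [6, 4, 5, 5].

[6, 4, 5, 5]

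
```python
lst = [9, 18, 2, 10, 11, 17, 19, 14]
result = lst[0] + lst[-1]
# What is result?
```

lst has length 8. lst[0] = 9.
lst has length 8. Negative index -1 maps to positive index 8 + (-1) = 7. lst[7] = 14.
Sum: 9 + 14 = 23.

23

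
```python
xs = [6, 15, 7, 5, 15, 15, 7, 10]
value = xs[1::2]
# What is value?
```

xs has length 8. The slice xs[1::2] selects indices [1, 3, 5, 7] (1->15, 3->5, 5->15, 7->10), giving [15, 5, 15, 10].

[15, 5, 15, 10]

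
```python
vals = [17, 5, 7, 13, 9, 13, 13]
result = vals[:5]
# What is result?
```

vals has length 7. The slice vals[:5] selects indices [0, 1, 2, 3, 4] (0->17, 1->5, 2->7, 3->13, 4->9), giving [17, 5, 7, 13, 9].

[17, 5, 7, 13, 9]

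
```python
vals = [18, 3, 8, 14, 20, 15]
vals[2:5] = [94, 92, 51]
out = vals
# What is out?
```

vals starts as [18, 3, 8, 14, 20, 15] (length 6). The slice vals[2:5] covers indices [2, 3, 4] with values [8, 14, 20]. Replacing that slice with [94, 92, 51] (same length) produces [18, 3, 94, 92, 51, 15].

[18, 3, 94, 92, 51, 15]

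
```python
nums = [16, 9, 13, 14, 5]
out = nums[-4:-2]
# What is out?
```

nums has length 5. The slice nums[-4:-2] selects indices [1, 2] (1->9, 2->13), giving [9, 13].

[9, 13]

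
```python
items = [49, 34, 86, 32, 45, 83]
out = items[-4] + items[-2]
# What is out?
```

items has length 6. Negative index -4 maps to positive index 6 + (-4) = 2. items[2] = 86.
items has length 6. Negative index -2 maps to positive index 6 + (-2) = 4. items[4] = 45.
Sum: 86 + 45 = 131.

131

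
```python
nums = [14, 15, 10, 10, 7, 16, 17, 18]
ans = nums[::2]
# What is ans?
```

nums has length 8. The slice nums[::2] selects indices [0, 2, 4, 6] (0->14, 2->10, 4->7, 6->17), giving [14, 10, 7, 17].

[14, 10, 7, 17]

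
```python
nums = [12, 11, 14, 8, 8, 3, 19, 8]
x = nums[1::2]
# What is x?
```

nums has length 8. The slice nums[1::2] selects indices [1, 3, 5, 7] (1->11, 3->8, 5->3, 7->8), giving [11, 8, 3, 8].

[11, 8, 3, 8]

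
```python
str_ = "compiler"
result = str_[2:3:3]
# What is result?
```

str_ has length 8. The slice str_[2:3:3] selects indices [2] (2->'m'), giving 'm'.

'm'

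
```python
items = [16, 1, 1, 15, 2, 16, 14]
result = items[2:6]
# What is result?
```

items has length 7. The slice items[2:6] selects indices [2, 3, 4, 5] (2->1, 3->15, 4->2, 5->16), giving [1, 15, 2, 16].

[1, 15, 2, 16]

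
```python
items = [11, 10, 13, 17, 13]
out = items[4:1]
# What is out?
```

items has length 5. The slice items[4:1] resolves to an empty index range, so the result is [].

[]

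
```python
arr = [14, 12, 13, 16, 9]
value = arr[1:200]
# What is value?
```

arr has length 5. The slice arr[1:200] selects indices [1, 2, 3, 4] (1->12, 2->13, 3->16, 4->9), giving [12, 13, 16, 9].

[12, 13, 16, 9]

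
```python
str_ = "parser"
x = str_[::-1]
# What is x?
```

str_ has length 6. The slice str_[::-1] selects indices [5, 4, 3, 2, 1, 0] (5->'r', 4->'e', 3->'s', 2->'r', 1->'a', 0->'p'), giving 'resrap'.

'resrap'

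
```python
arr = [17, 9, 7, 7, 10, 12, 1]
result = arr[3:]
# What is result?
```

arr has length 7. The slice arr[3:] selects indices [3, 4, 5, 6] (3->7, 4->10, 5->12, 6->1), giving [7, 10, 12, 1].

[7, 10, 12, 1]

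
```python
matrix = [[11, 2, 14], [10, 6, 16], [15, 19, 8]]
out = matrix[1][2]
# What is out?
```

matrix[1] = [10, 6, 16]. Taking column 2 of that row yields 16.

16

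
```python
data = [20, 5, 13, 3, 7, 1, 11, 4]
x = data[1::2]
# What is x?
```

data has length 8. The slice data[1::2] selects indices [1, 3, 5, 7] (1->5, 3->3, 5->1, 7->4), giving [5, 3, 1, 4].

[5, 3, 1, 4]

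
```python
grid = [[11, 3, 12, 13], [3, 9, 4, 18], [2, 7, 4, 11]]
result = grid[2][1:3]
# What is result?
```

grid[2] = [2, 7, 4, 11]. grid[2] has length 4. The slice grid[2][1:3] selects indices [1, 2] (1->7, 2->4), giving [7, 4].

[7, 4]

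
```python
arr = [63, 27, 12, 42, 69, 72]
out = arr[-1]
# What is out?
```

arr has length 6. Negative index -1 maps to positive index 6 + (-1) = 5. arr[5] = 72.

72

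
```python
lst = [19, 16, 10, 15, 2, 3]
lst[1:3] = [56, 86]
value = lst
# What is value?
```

lst starts as [19, 16, 10, 15, 2, 3] (length 6). The slice lst[1:3] covers indices [1, 2] with values [16, 10]. Replacing that slice with [56, 86] (same length) produces [19, 56, 86, 15, 2, 3].

[19, 56, 86, 15, 2, 3]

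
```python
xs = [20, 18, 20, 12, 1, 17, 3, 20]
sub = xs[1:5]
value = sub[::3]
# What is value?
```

xs has length 8. The slice xs[1:5] selects indices [1, 2, 3, 4] (1->18, 2->20, 3->12, 4->1), giving [18, 20, 12, 1]. So sub = [18, 20, 12, 1]. sub has length 4. The slice sub[::3] selects indices [0, 3] (0->18, 3->1), giving [18, 1].

[18, 1]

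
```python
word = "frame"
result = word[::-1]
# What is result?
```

word has length 5. The slice word[::-1] selects indices [4, 3, 2, 1, 0] (4->'e', 3->'m', 2->'a', 1->'r', 0->'f'), giving 'emarf'.

'emarf'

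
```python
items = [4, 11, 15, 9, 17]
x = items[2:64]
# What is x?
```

items has length 5. The slice items[2:64] selects indices [2, 3, 4] (2->15, 3->9, 4->17), giving [15, 9, 17].

[15, 9, 17]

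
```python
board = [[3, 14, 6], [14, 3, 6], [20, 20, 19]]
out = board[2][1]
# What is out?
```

board[2] = [20, 20, 19]. Taking column 1 of that row yields 20.

20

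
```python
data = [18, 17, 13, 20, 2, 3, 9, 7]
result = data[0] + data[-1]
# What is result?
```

data has length 8. data[0] = 18.
data has length 8. Negative index -1 maps to positive index 8 + (-1) = 7. data[7] = 7.
Sum: 18 + 7 = 25.

25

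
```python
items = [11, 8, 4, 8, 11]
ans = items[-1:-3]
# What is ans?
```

items has length 5. The slice items[-1:-3] resolves to an empty index range, so the result is [].

[]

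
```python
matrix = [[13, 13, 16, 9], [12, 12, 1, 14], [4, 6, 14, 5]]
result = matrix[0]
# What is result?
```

matrix has 3 rows. Row 0 is [13, 13, 16, 9].

[13, 13, 16, 9]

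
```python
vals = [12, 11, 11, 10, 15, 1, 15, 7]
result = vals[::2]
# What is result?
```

vals has length 8. The slice vals[::2] selects indices [0, 2, 4, 6] (0->12, 2->11, 4->15, 6->15), giving [12, 11, 15, 15].

[12, 11, 15, 15]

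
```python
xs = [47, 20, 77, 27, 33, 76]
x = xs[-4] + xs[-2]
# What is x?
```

xs has length 6. Negative index -4 maps to positive index 6 + (-4) = 2. xs[2] = 77.
xs has length 6. Negative index -2 maps to positive index 6 + (-2) = 4. xs[4] = 33.
Sum: 77 + 33 = 110.

110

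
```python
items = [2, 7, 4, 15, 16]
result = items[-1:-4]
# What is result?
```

items has length 5. The slice items[-1:-4] resolves to an empty index range, so the result is [].

[]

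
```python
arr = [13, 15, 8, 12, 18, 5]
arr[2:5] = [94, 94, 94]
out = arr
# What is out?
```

arr starts as [13, 15, 8, 12, 18, 5] (length 6). The slice arr[2:5] covers indices [2, 3, 4] with values [8, 12, 18]. Replacing that slice with [94, 94, 94] (same length) produces [13, 15, 94, 94, 94, 5].

[13, 15, 94, 94, 94, 5]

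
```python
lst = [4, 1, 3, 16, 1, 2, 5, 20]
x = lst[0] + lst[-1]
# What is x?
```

lst has length 8. lst[0] = 4.
lst has length 8. Negative index -1 maps to positive index 8 + (-1) = 7. lst[7] = 20.
Sum: 4 + 20 = 24.

24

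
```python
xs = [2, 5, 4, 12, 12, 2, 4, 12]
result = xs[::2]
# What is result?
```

xs has length 8. The slice xs[::2] selects indices [0, 2, 4, 6] (0->2, 2->4, 4->12, 6->4), giving [2, 4, 12, 4].

[2, 4, 12, 4]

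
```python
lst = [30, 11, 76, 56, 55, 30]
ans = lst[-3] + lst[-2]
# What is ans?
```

lst has length 6. Negative index -3 maps to positive index 6 + (-3) = 3. lst[3] = 56.
lst has length 6. Negative index -2 maps to positive index 6 + (-2) = 4. lst[4] = 55.
Sum: 56 + 55 = 111.

111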